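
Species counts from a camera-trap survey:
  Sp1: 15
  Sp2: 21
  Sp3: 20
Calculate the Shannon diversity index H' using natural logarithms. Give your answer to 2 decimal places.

1.09

Total N = 15+21+20 = 56, so the proportions are 0.2679, 0.375, 0.3571 (working shown to 4 dp, full precision carried).
Each pᵢ ln pᵢ term: 0.2679×(-1.3173)=-0.3528, 0.375×(-0.9808)=-0.3678, 0.3571×(-1.0296)=-0.3677.
Sum = -1.0884, so H' = 1.09.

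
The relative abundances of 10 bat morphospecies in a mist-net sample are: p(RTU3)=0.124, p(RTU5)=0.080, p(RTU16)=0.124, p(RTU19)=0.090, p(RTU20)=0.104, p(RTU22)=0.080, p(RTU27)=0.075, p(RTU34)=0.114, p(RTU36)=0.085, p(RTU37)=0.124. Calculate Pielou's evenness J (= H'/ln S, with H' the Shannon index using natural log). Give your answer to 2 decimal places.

H' = −Σ pᵢ ln pᵢ = −((-0.2588) + (-0.2021) + (-0.2588) + (-0.2167) + (-0.2354) + (-0.2021) + (-0.1943) + (-0.2476) + (-0.2095) + (-0.2588)) = 2.2841 (working shown to 4 dp, full precision carried).
With S = 10 species, ln S = 2.3026, so J = 2.2841/2.3026 = 0.9920, i.e. 0.99 to 2 decimal places.

0.99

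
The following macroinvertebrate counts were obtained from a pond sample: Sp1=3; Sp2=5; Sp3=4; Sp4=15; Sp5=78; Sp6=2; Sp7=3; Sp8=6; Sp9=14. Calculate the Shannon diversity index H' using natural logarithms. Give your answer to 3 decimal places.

1.408

Total N = 3+5+4+15+78+2+3+6+14 = 130, so the proportions are 0.02308, 0.03846, 0.03077, 0.11538, 0.6, 0.01538, 0.02308, 0.04615, 0.10769 (working shown to 5 dp, full precision carried).
Each pᵢ ln pᵢ term: 0.02308×(-3.76892)=-0.08698, 0.03846×(-3.25810)=-0.12531, 0.03077×(-3.48124)=-0.10712, 0.11538×(-2.15948)=-0.24917, 0.6×(-0.51083)=-0.30650, 0.01538×(-4.17439)=-0.06422, 0.02308×(-3.76892)=-0.08698, 0.04615×(-3.07577)=-0.14196, 0.10769×(-2.22848)=-0.23999.
Sum = -1.40821, so H' = 1.408.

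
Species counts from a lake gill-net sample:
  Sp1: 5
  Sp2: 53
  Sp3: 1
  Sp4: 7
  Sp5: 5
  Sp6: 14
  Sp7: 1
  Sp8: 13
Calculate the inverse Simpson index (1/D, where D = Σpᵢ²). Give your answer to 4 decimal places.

2.9927

Total N = 5+53+1+7+5+14+1+13 = 99, so the proportions are 0.0505051, 0.5353535, 0.010101, 0.0707071, 0.0505051, 0.1414141, 0.010101, 0.1313131 (working shown to 7 dp, full precision carried).
D = 0.0505051² + 0.5353535² + 0.010101² + 0.0707071² + 0.0505051² + 0.1414141² + 0.010101² + 0.1313131² = 0.0025508 + 0.2866034 + 0.0001020 + 0.0049995 + 0.0025508 + 0.0199980 + 0.0001020 + 0.0172431 = 0.3341496.
So 1/D = 2.992672, i.e. 2.9927 to 4 decimal places.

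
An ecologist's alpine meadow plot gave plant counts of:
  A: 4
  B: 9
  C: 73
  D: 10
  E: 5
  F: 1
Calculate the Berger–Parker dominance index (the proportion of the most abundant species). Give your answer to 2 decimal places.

0.72

Total N = 4+9+73+10+5+1 = 102, so the proportions are 0.0392, 0.0882, 0.7157, 0.098, 0.049, 0.0098 (working shown to 4 dp, full precision carried).
The largest proportion is 0.7157, i.e. d = 0.72 to 2 decimal places.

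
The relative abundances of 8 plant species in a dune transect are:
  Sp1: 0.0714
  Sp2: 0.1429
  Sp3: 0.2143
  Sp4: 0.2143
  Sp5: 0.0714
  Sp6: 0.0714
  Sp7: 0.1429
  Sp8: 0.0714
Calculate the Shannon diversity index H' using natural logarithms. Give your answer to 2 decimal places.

1.97

Each pᵢ ln pᵢ term (working shown to 4 dp, full precision carried): 0.0714×(-2.6395)=-0.1885, 0.1429×(-1.9456)=-0.2780, 0.2143×(-1.5404)=-0.3301, 0.2143×(-1.5404)=-0.3301, 0.0714×(-2.6395)=-0.1885, 0.0714×(-2.6395)=-0.1885, 0.1429×(-1.9456)=-0.2780, 0.0714×(-2.6395)=-0.1885.
Sum = -1.9701, so H' = 1.97.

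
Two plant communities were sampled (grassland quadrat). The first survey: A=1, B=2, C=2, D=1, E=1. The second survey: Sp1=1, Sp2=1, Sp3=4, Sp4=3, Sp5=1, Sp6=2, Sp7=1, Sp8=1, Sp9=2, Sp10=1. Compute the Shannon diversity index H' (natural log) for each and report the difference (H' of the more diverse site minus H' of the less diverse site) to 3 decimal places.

0.600

The first survey: N=7, proportions 0.14286, 0.28571, 0.28571, 0.14286, 0.14286, giving H' = 1.54983 (working shown to 5 dp, full precision carried).
The second survey: N=17, proportions 0.05882, 0.05882, 0.23529, 0.17647, 0.05882, 0.11765, 0.05882, 0.05882, 0.11765, 0.05882, giving H' = 2.15006.
Difference = |1.54983 − 2.15006| = 0.60023, i.e. 0.600 to 3 decimal places.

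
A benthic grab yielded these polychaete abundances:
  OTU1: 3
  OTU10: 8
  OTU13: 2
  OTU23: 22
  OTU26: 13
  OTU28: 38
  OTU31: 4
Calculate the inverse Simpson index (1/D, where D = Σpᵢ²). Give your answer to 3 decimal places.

Total N = 3+8+2+22+13+38+4 = 90, so the proportions are 0.0333333, 0.0888889, 0.0222222, 0.2444444, 0.1444444, 0.4222222, 0.0444444 (working shown to 7 dp, full precision carried).
D = 0.0333333² + 0.0888889² + 0.0222222² + 0.2444444² + 0.1444444² + 0.4222222² + 0.0444444² = 0.0011111 + 0.0079012 + 0.0004938 + 0.0597531 + 0.0208642 + 0.1782716 + 0.0019753 = 0.2703704.
So 1/D = 3.69863, i.e. 3.699 to 3 decimal places.

3.699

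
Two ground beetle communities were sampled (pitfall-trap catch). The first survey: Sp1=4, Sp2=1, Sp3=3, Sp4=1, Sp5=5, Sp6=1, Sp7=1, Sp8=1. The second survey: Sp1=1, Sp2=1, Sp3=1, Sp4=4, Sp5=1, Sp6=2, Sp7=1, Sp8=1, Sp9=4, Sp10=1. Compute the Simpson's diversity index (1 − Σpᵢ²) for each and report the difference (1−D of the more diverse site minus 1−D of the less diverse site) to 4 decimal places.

The first survey: N=17, proportions 0.235294, 0.058824, 0.176471, 0.058824, 0.294118, 0.058824, 0.058824, 0.058824, giving 1−D = 0.809689 (working shown to 6 dp, full precision carried).
The second survey: N=17, proportions 0.058824, 0.058824, 0.058824, 0.235294, 0.058824, 0.117647, 0.058824, 0.058824, 0.235294, 0.058824, giving 1−D = 0.851211.
Difference = |0.809689 − 0.851211| = 0.041522, i.e. 0.0415 to 4 decimal places.

0.0415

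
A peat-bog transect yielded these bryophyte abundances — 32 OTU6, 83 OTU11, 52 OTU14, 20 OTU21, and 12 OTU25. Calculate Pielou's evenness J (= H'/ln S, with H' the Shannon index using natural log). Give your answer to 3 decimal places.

0.876

Total N = 32+83+52+20+12 = 199, so the proportions are 0.1608, 0.41709, 0.26131, 0.1005, 0.0603 (working shown to 5 dp, full precision carried).
H' = −Σ pᵢ ln pᵢ = −((-0.29388) + (-0.36473) + (-0.35069) + (-0.23091) + (-0.16935)) = 1.40956.
With S = 5 species, ln S = 1.60944, so J = 1.40956/1.60944 = 0.87581, i.e. 0.876 to 3 decimal places.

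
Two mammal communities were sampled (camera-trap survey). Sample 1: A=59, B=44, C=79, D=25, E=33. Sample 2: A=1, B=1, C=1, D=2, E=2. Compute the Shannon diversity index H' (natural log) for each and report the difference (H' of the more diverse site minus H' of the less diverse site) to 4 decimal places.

Sample 1: N=240, proportions 0.245833, 0.183333, 0.329167, 0.104167, 0.1375, giving H' = 1.530130 (working shown to 6 dp, full precision carried).
Sample 2: N=7, proportions 0.142857, 0.142857, 0.142857, 0.285714, 0.285714, giving H' = 1.549826.
Difference = |1.530130 − 1.549826| = 0.019696, i.e. 0.0197 to 4 decimal places.

0.0197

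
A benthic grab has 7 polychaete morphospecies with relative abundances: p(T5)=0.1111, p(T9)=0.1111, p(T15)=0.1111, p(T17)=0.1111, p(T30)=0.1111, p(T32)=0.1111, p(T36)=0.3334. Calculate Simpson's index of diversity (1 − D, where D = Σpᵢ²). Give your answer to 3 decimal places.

D = 0.1111² + 0.1111² + 0.1111² + 0.1111² + 0.1111² + 0.1111² + 0.3334² = 0.01234 + 0.01234 + 0.01234 + 0.01234 + 0.01234 + 0.01234 + 0.11116 = 0.18521 (working shown to 5 dp, full precision carried).
So 1 − D = 0.81479, i.e. 0.815 to 3 decimal places.

0.815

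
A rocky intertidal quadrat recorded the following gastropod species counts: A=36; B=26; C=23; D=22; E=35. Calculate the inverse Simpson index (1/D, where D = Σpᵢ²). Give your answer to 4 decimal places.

Total N = 36+26+23+22+35 = 142, so the proportions are 0.25352113, 0.18309859, 0.16197183, 0.15492958, 0.24647887 (working shown to 8 dp, full precision carried).
D = 0.25352113² + 0.18309859² + 0.16197183² + 0.15492958² + 0.24647887² = 0.06427296 + 0.03352509 + 0.02623487 + 0.02400317 + 0.06075183 = 0.20878794.
So 1/D = 4.789549, i.e. 4.7895 to 4 decimal places.

4.7895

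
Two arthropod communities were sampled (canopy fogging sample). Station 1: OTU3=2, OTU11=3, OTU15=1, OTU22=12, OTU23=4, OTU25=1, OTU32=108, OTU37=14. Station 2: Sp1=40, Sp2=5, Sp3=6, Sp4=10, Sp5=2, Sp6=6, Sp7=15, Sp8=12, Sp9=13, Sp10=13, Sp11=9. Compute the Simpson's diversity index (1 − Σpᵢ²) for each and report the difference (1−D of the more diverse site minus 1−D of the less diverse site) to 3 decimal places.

0.422

Station 1: N=145, proportions 0.0137931, 0.0206897, 0.0068966, 0.0827586, 0.0275862, 0.0068966, 0.7448276, 0.0965517, giving 1−D = 0.4275862 (working shown to 7 dp, full precision carried).
Station 2: N=131, proportions 0.3053435, 0.0381679, 0.0458015, 0.0763359, 0.0152672, 0.0458015, 0.1145038, 0.0916031, 0.0992366, 0.0992366, 0.0687023, giving 1−D = 0.8491347.
Difference = |0.4275862 − 0.8491347| = 0.4215485, i.e. 0.422 to 3 decimal places.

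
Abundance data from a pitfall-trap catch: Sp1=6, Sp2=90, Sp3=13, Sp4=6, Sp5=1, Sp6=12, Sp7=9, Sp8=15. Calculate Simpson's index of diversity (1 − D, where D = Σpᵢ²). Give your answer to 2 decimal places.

Total N = 6+90+13+6+1+12+9+15 = 152, so the proportions are 0.0395, 0.5921, 0.0855, 0.0395, 0.0066, 0.0789, 0.0592, 0.0987 (working shown to 4 dp, full precision carried).
D = 0.0395² + 0.5921² + 0.0855² + 0.0395² + 0.0066² + 0.0789² + 0.0592² + 0.0987² = 0.0016 + 0.3506 + 0.0073 + 0.0016 + 0.0000 + 0.0062 + 0.0035 + 0.0097 = 0.3805.
So 1 − D = 0.6195, i.e. 0.62 to 2 decimal places.

0.62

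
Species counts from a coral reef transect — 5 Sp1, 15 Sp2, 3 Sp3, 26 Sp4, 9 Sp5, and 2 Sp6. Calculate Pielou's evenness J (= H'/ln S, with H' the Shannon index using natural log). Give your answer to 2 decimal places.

0.82

Total N = 5+15+3+26+9+2 = 60, so the proportions are 0.0833, 0.25, 0.05, 0.4333, 0.15, 0.0333 (working shown to 4 dp, full precision carried).
H' = −Σ pᵢ ln pᵢ = −((-0.2071) + (-0.3466) + (-0.1498) + (-0.3624) + (-0.2846) + (-0.1134)) = 1.4638.
With S = 6 species, ln S = 1.7918, so J = 1.4638/1.7918 = 0.8169, i.e. 0.82 to 2 decimal places.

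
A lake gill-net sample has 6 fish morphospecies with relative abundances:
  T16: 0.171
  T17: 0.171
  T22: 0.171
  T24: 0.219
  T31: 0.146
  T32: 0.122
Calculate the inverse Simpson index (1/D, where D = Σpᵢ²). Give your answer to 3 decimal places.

5.818

D = 0.171² + 0.171² + 0.171² + 0.219² + 0.146² + 0.122² = 0.0292410 + 0.0292410 + 0.0292410 + 0.0479610 + 0.0213160 + 0.0148840 = 0.1718840 (working shown to 7 dp, full precision carried).
So 1/D = 5.81788, i.e. 5.818 to 3 decimal places.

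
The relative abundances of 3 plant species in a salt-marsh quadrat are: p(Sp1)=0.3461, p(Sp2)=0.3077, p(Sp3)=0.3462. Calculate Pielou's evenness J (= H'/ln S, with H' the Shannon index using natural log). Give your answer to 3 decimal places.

0.999

H' = −Σ pᵢ ln pᵢ = −((-0.36722) + (-0.36266) + (-0.36723)) = 1.09711 (working shown to 5 dp, full precision carried).
With S = 3 species, ln S = 1.09861, so J = 1.09711/1.09861 = 0.99864, i.e. 0.999 to 3 decimal places.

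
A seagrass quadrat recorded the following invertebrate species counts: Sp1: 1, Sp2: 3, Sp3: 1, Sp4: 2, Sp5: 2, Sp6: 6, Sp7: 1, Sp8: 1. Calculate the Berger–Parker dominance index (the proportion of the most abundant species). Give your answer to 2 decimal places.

Total N = 1+3+1+2+2+6+1+1 = 17, so the proportions are 0.0588, 0.1765, 0.0588, 0.1176, 0.1176, 0.3529, 0.0588, 0.0588 (working shown to 4 dp, full precision carried).
The largest proportion is 0.3529, i.e. d = 0.35 to 2 decimal places.

0.35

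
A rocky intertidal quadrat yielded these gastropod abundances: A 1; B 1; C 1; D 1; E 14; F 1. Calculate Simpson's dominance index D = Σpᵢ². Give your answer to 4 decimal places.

0.5568

Total N = 1+1+1+1+14+1 = 19, so the proportions are 0.052632, 0.052632, 0.052632, 0.052632, 0.736842, 0.052632 (working shown to 6 dp, full precision carried).
D = 0.052632² + 0.052632² + 0.052632² + 0.052632² + 0.736842² + 0.052632² = 0.002770 + 0.002770 + 0.002770 + 0.002770 + 0.542936 + 0.002770 = 0.556787.
To 4 decimal places, D = 0.5568.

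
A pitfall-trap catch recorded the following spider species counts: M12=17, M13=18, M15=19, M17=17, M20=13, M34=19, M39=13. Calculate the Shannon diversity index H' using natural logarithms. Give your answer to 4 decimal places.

Total N = 17+18+19+17+13+19+13 = 116, so the proportions are 0.146552, 0.155172, 0.163793, 0.146552, 0.112069, 0.163793, 0.112069 (working shown to 6 dp, full precision carried).
Each pᵢ ln pᵢ term: 0.146552×(-1.920377)=-0.281435, 0.155172×(-1.863218)=-0.289120, 0.163793×(-1.809151)=-0.296326, 0.146552×(-1.920377)=-0.281435, 0.112069×(-2.188641)=-0.245279, 0.163793×(-1.809151)=-0.296326, 0.112069×(-2.188641)=-0.245279.
Sum = -1.935200, so H' = 1.9352.

1.9352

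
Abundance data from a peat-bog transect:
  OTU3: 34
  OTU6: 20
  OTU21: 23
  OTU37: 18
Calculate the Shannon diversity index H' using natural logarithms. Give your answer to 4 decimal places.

1.3544

Total N = 34+20+23+18 = 95, so the proportions are 0.357895, 0.210526, 0.242105, 0.189474 (working shown to 6 dp, full precision carried).
Each pᵢ ln pᵢ term: 0.357895×(-1.027516)=-0.367743, 0.210526×(-1.558145)=-0.328030, 0.242105×(-1.418383)=-0.343398, 0.189474×(-1.663505)=-0.315190.
Sum = -1.354362, so H' = 1.3544.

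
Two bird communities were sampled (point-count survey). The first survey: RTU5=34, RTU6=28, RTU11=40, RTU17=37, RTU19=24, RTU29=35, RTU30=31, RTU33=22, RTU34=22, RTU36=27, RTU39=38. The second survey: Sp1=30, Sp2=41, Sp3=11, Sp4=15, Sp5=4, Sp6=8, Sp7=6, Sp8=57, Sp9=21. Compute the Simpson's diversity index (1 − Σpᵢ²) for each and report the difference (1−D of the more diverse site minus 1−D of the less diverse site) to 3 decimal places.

The first survey: N=338, proportions 0.10059, 0.08284, 0.11834, 0.10947, 0.07101, 0.10355, 0.09172, 0.06509, 0.06509, 0.07988, 0.11243, giving 1−D = 0.90536 (working shown to 5 dp, full precision carried).
The second survey: N=193, proportions 0.15544, 0.21244, 0.05699, 0.07772, 0.02073, 0.04145, 0.03109, 0.29534, 0.10881, giving 1−D = 0.81924.
Difference = |0.90536 − 0.81924| = 0.08612, i.e. 0.086 to 3 decimal places.

0.086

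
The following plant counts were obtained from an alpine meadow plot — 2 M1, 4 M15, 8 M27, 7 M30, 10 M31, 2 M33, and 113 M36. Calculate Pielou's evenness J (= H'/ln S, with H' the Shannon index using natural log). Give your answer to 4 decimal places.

Total N = 2+4+8+7+10+2+113 = 146, so the proportions are 0.013699, 0.027397, 0.054795, 0.047945, 0.068493, 0.013699, 0.773973 (working shown to 6 dp, full precision carried).
H' = −Σ pᵢ ln pᵢ = −((-0.058773) + (-0.098557) + (-0.159132) + (-0.145643) + (-0.183632) + (-0.058773) + (-0.198306)) = 0.902817.
With S = 7 species, ln S = 1.945910, so J = 0.902817/1.945910 = 0.463956, i.e. 0.4640 to 4 decimal places.

0.4640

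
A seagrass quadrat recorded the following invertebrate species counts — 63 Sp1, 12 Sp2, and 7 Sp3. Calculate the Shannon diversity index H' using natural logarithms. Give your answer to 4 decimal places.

Total N = 63+12+7 = 82, so the proportions are 0.768293, 0.146341, 0.085366 (working shown to 6 dp, full precision carried).
Each pᵢ ln pᵢ term: 0.768293×(-0.263585)=-0.202510, 0.146341×(-1.921813)=-0.281241, 0.085366×(-2.460809)=-0.210069.
Sum = -0.693820, so H' = 0.6938.

0.6938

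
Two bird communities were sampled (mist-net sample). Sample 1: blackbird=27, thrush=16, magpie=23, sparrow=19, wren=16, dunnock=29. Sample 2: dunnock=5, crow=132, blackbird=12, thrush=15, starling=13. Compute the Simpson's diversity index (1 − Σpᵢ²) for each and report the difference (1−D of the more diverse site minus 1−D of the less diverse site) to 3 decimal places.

Sample 1: N=130, proportions 0.20769, 0.12308, 0.17692, 0.14615, 0.12308, 0.22308, giving 1−D = 0.82414 (working shown to 5 dp, full precision carried).
Sample 2: N=177, proportions 0.02825, 0.74576, 0.0678, 0.08475, 0.07345, giving 1−D = 0.42587.
Difference = |0.82414 − 0.42587| = 0.39827, i.e. 0.398 to 3 decimal places.

0.398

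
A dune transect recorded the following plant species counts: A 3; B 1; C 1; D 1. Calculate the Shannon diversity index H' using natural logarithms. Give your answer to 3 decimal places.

Total N = 3+1+1+1 = 6, so the proportions are 0.5, 0.16667, 0.16667, 0.16667 (working shown to 5 dp, full precision carried).
Each pᵢ ln pᵢ term: 0.5×(-0.69315)=-0.34657, 0.16667×(-1.79176)=-0.29863, 0.16667×(-1.79176)=-0.29863, 0.16667×(-1.79176)=-0.29863.
Sum = -1.24245, so H' = 1.242.

1.242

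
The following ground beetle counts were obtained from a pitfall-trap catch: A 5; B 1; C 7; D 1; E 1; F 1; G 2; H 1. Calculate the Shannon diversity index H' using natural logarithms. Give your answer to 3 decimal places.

1.731

Total N = 5+1+7+1+1+1+2+1 = 19, so the proportions are 0.26316, 0.05263, 0.36842, 0.05263, 0.05263, 0.05263, 0.10526, 0.05263 (working shown to 5 dp, full precision carried).
Each pᵢ ln pᵢ term: 0.26316×(-1.33500)=-0.35132, 0.05263×(-2.94444)=-0.15497, 0.36842×(-0.99853)=-0.36788, 0.05263×(-2.94444)=-0.15497, 0.05263×(-2.94444)=-0.15497, 0.05263×(-2.94444)=-0.15497, 0.10526×(-2.25129)=-0.23698, 0.05263×(-2.94444)=-0.15497.
Sum = -1.73103, so H' = 1.731.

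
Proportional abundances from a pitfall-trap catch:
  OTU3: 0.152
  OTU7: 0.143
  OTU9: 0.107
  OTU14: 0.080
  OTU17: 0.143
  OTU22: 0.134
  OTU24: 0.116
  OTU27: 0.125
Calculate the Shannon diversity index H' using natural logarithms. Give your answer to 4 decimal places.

Each pᵢ ln pᵢ term (working shown to 6 dp, full precision carried): 0.152×(-1.883875)=-0.286349, 0.143×(-1.944911)=-0.278122, 0.107×(-2.234926)=-0.239137, 0.08×(-2.525729)=-0.202058, 0.143×(-1.944911)=-0.278122, 0.134×(-2.009915)=-0.269329, 0.116×(-2.154165)=-0.249883, 0.125×(-2.079442)=-0.259930.
Sum = -2.062931, so H' = 2.0629.

2.0629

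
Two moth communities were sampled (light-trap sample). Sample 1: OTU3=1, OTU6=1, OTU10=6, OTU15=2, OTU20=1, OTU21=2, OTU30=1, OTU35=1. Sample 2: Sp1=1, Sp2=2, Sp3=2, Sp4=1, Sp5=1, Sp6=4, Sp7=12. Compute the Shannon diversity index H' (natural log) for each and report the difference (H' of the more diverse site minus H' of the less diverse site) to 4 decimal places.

Sample 1: N=15, proportions 0.066667, 0.066667, 0.4, 0.133333, 0.066667, 0.133333, 0.066667, 0.066667, giving H' = 1.806507 (working shown to 6 dp, full precision carried).
Sample 2: N=23, proportions 0.043478, 0.086957, 0.086957, 0.043478, 0.043478, 0.173913, 0.521739, giving H' = 1.477379.
Difference = |1.806507 − 1.477379| = 0.329128, i.e. 0.3291 to 4 decimal places.

0.3291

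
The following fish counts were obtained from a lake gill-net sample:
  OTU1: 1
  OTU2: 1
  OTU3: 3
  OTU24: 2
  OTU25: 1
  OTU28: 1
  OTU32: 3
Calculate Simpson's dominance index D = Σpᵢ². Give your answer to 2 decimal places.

Total N = 1+1+3+2+1+1+3 = 12, so the proportions are 0.0833, 0.0833, 0.25, 0.1667, 0.0833, 0.0833, 0.25 (working shown to 4 dp, full precision carried).
D = 0.0833² + 0.0833² + 0.25² + 0.1667² + 0.0833² + 0.0833² + 0.25² = 0.0069 + 0.0069 + 0.0625 + 0.0278 + 0.0069 + 0.0069 + 0.0625 = 0.1806.
To 2 decimal places, D = 0.18.

0.18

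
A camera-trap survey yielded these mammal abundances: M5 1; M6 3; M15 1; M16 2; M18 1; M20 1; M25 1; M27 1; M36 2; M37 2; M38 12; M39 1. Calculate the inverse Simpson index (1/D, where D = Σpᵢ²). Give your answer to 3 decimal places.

Total N = 1+3+1+2+1+1+1+1+2+2+12+1 = 28, so the proportions are 0.0357143, 0.1071429, 0.0357143, 0.0714286, 0.0357143, 0.0357143, 0.0357143, 0.0357143, 0.0714286, 0.0714286, 0.4285714, 0.0357143 (working shown to 7 dp, full precision carried).
D = 0.0357143² + 0.1071429² + 0.0357143² + 0.0714286² + 0.0357143² + 0.0357143² + 0.0357143² + 0.0357143² + 0.0714286² + 0.0714286² + 0.4285714² + 0.0357143² = 0.0012755 + 0.0114796 + 0.0012755 + 0.0051020 + 0.0012755 + 0.0012755 + 0.0012755 + 0.0012755 + 0.0051020 + 0.0051020 + 0.1836735 + 0.0012755 = 0.2193878.
So 1/D = 4.55814, i.e. 4.558 to 3 decimal places.

4.558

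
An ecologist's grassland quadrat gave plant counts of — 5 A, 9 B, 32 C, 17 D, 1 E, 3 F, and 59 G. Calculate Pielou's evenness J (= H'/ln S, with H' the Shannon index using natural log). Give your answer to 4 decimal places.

0.7285

Total N = 5+9+32+17+1+3+59 = 126, so the proportions are 0.039683, 0.071429, 0.253968, 0.134921, 0.007937, 0.02381, 0.468254 (working shown to 6 dp, full precision carried).
H' = −Σ pᵢ ln pᵢ = −((-0.128049) + (-0.188504) + (-0.348075) + (-0.270255) + (-0.038383) + (-0.088992) + (-0.355285)) = 1.417544.
With S = 7 species, ln S = 1.945910, so J = 1.417544/1.945910 = 0.728474, i.e. 0.7285 to 4 decimal places.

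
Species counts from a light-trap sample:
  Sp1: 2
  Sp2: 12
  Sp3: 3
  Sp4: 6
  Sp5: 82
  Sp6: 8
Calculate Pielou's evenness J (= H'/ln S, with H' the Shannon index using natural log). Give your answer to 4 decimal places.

0.5480

Total N = 2+12+3+6+82+8 = 113, so the proportions are 0.017699, 0.106195, 0.026549, 0.053097, 0.725664, 0.070796 (working shown to 6 dp, full precision carried).
H' = −Σ pᵢ ln pᵢ = −((-0.071402) + (-0.238140) + (-0.096339) + (-0.155874) + (-0.232698) + (-0.187465)) = 0.981918.
With S = 6 species, ln S = 1.791759, so J = 0.981918/1.791759 = 0.548019, i.e. 0.5480 to 4 decimal places.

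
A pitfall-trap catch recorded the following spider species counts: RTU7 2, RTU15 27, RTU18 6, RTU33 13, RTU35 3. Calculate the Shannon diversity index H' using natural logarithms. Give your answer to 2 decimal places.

Total N = 2+27+6+13+3 = 51, so the proportions are 0.0392, 0.5294, 0.1176, 0.2549, 0.0588 (working shown to 4 dp, full precision carried).
Each pᵢ ln pᵢ term: 0.0392×(-3.2387)=-0.1270, 0.5294×(-0.6360)=-0.3367, 0.1176×(-2.1401)=-0.2518, 0.2549×(-1.3669)=-0.3484, 0.0588×(-2.8332)=-0.1667.
Sum = -1.2306, so H' = 1.23.

1.23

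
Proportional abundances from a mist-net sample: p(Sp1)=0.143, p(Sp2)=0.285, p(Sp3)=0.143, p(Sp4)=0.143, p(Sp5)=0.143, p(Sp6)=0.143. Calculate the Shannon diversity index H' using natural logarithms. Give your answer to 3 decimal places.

1.748

Each pᵢ ln pᵢ term (working shown to 5 dp, full precision carried): 0.143×(-1.94491)=-0.27812, 0.285×(-1.25527)=-0.35775, 0.143×(-1.94491)=-0.27812, 0.143×(-1.94491)=-0.27812, 0.143×(-1.94491)=-0.27812, 0.143×(-1.94491)=-0.27812.
Sum = -1.74836, so H' = 1.748.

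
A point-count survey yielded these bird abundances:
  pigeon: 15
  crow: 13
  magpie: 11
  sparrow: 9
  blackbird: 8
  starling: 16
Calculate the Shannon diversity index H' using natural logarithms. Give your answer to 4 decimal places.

1.7612

Total N = 15+13+11+9+8+16 = 72, so the proportions are 0.208333, 0.180556, 0.152778, 0.125, 0.111111, 0.222222 (working shown to 6 dp, full precision carried).
Each pᵢ ln pᵢ term: 0.208333×(-1.568616)=-0.326795, 0.180556×(-1.711717)=-0.309060, 0.152778×(-1.878771)=-0.287034, 0.125×(-2.079442)=-0.259930, 0.111111×(-2.197225)=-0.244136, 0.222222×(-1.504077)=-0.334239.
Sum = -1.761195, so H' = 1.7612.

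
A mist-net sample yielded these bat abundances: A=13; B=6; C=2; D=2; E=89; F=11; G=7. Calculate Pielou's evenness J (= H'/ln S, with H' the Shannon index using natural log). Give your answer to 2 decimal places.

0.58

Total N = 13+6+2+2+89+11+7 = 130, so the proportions are 0.1, 0.0462, 0.0154, 0.0154, 0.6846, 0.0846, 0.0538 (working shown to 4 dp, full precision carried).
H' = −Σ pᵢ ln pᵢ = −((-0.2303) + (-0.1420) + (-0.0642) + (-0.0642) + (-0.2594) + (-0.2090) + (-0.1573)) = 1.1263.
With S = 7 species, ln S = 1.9459, so J = 1.1263/1.9459 = 0.5788, i.e. 0.58 to 2 decimal places.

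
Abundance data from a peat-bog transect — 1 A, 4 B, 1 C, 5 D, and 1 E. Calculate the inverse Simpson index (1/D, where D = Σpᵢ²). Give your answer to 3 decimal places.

Total N = 1+4+1+5+1 = 12, so the proportions are 0.0833333, 0.3333333, 0.0833333, 0.4166667, 0.0833333 (working shown to 7 dp, full precision carried).
D = 0.0833333² + 0.3333333² + 0.0833333² + 0.4166667² + 0.0833333² = 0.0069444 + 0.1111111 + 0.0069444 + 0.1736111 + 0.0069444 = 0.3055556.
So 1/D = 3.27273, i.e. 3.273 to 3 decimal places.

3.273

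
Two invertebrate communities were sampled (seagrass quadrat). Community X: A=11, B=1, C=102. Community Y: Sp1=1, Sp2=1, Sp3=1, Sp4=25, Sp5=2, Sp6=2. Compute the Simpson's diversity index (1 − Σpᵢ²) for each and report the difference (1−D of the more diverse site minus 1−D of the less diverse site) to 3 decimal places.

0.189

Community X: N=114, proportions 0.09649, 0.00877, 0.89474, giving 1−D = 0.19006 (working shown to 5 dp, full precision carried).
Community Y: N=32, proportions 0.03125, 0.03125, 0.03125, 0.78125, 0.0625, 0.0625, giving 1−D = 0.37891.
Difference = |0.19006 − 0.37891| = 0.18885, i.e. 0.189 to 3 decimal places.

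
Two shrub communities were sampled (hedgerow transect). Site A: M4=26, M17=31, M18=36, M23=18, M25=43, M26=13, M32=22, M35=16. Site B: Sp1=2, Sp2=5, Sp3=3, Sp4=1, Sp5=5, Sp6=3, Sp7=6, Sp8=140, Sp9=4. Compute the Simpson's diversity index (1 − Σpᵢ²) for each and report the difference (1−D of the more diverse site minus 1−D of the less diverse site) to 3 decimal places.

Site A: N=205, proportions 0.126829, 0.15122, 0.17561, 0.087805, 0.209756, 0.063415, 0.107317, 0.078049, giving 1−D = 0.856871 (working shown to 6 dp, full precision carried).
Site B: N=169, proportions 0.011834, 0.029586, 0.017751, 0.005917, 0.029586, 0.017751, 0.035503, 0.828402, 0.023669, giving 1−D = 0.309373.
Difference = |0.856871 − 0.309373| = 0.547498, i.e. 0.547 to 3 decimal places.

0.547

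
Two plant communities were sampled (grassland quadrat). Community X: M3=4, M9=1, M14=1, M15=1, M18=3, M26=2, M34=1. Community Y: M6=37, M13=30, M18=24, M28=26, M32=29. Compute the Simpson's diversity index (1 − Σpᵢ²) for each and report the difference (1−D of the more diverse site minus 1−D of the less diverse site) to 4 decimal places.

Community X: N=13, proportions 0.307692, 0.076923, 0.076923, 0.076923, 0.230769, 0.153846, 0.076923, giving 1−D = 0.804734 (working shown to 6 dp, full precision carried).
Community Y: N=146, proportions 0.253425, 0.205479, 0.164384, 0.178082, 0.19863, giving 1−D = 0.795365.
Difference = |0.804734 − 0.795365| = 0.009369, i.e. 0.0094 to 4 decimal places.

0.0094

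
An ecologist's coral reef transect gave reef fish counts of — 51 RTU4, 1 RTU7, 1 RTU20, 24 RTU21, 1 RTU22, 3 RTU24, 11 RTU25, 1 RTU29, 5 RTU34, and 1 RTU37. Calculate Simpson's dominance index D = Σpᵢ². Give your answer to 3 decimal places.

0.340

Total N = 51+1+1+24+1+3+11+1+5+1 = 99, so the proportions are 0.51515, 0.0101, 0.0101, 0.24242, 0.0101, 0.0303, 0.11111, 0.0101, 0.05051, 0.0101 (working shown to 5 dp, full precision carried).
D = 0.51515² + 0.0101² + 0.0101² + 0.24242² + 0.0101² + 0.0303² + 0.11111² + 0.0101² + 0.05051² + 0.0101² = 0.26538 + 0.00010 + 0.00010 + 0.05877 + 0.00010 + 0.00092 + 0.01235 + 0.00010 + 0.00255 + 0.00010 = 0.34048.
To 3 decimal places, D = 0.340.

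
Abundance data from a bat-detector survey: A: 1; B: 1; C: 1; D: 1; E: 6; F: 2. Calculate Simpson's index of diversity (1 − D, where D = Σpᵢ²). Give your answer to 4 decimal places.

Total N = 1+1+1+1+6+2 = 12, so the proportions are 0.083333, 0.083333, 0.083333, 0.083333, 0.5, 0.166667 (working shown to 6 dp, full precision carried).
D = 0.083333² + 0.083333² + 0.083333² + 0.083333² + 0.5² + 0.166667² = 0.006944 + 0.006944 + 0.006944 + 0.006944 + 0.250000 + 0.027778 = 0.305556.
So 1 − D = 0.694444, i.e. 0.6944 to 4 decimal places.

0.6944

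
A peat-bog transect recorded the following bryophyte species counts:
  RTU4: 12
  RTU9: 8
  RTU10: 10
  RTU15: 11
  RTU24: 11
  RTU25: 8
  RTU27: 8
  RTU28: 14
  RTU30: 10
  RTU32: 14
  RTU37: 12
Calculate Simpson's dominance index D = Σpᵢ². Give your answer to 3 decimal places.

Total N = 12+8+10+11+11+8+8+14+10+14+12 = 118, so the proportions are 0.10169, 0.0678, 0.08475, 0.09322, 0.09322, 0.0678, 0.0678, 0.11864, 0.08475, 0.11864, 0.10169 (working shown to 5 dp, full precision carried).
D = 0.10169² + 0.0678² + 0.08475² + 0.09322² + 0.09322² + 0.0678² + 0.0678² + 0.11864² + 0.08475² + 0.11864² + 0.10169² = 0.01034 + 0.00460 + 0.00718 + 0.00869 + 0.00869 + 0.00460 + 0.00460 + 0.01408 + 0.00718 + 0.01408 + 0.01034 = 0.09437.
To 3 decimal places, D = 0.094.

0.094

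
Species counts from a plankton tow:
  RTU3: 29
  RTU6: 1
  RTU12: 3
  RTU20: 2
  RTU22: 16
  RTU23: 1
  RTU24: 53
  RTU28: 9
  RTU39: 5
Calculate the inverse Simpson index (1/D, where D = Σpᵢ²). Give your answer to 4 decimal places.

Total N = 29+1+3+2+16+1+53+9+5 = 119, so the proportions are 0.24369748, 0.00840336, 0.02521008, 0.01680672, 0.13445378, 0.00840336, 0.44537815, 0.07563025, 0.04201681 (working shown to 8 dp, full precision carried).
D = 0.24369748² + 0.00840336² + 0.02521008² + 0.01680672² + 0.13445378² + 0.00840336² + 0.44537815² + 0.07563025² + 0.04201681² = 0.05938846 + 0.00007062 + 0.00063555 + 0.00028247 + 0.01807782 + 0.00007062 + 0.19836170 + 0.00571994 + 0.00176541 = 0.28437257.
So 1/D = 3.516514, i.e. 3.5165 to 4 decimal places.

3.5165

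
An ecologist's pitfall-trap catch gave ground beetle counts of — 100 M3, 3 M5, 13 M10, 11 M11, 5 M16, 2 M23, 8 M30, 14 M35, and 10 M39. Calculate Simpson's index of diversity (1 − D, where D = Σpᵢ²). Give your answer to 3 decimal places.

0.612

Total N = 100+3+13+11+5+2+8+14+10 = 166, so the proportions are 0.60241, 0.01807, 0.07831, 0.06627, 0.03012, 0.01205, 0.04819, 0.08434, 0.06024 (working shown to 5 dp, full precision carried).
D = 0.60241² + 0.01807² + 0.07831² + 0.06627² + 0.03012² + 0.01205² + 0.04819² + 0.08434² + 0.06024² = 0.36290 + 0.00033 + 0.00613 + 0.00439 + 0.00091 + 0.00015 + 0.00232 + 0.00711 + 0.00363 = 0.38786.
So 1 − D = 0.61214, i.e. 0.612 to 3 decimal places.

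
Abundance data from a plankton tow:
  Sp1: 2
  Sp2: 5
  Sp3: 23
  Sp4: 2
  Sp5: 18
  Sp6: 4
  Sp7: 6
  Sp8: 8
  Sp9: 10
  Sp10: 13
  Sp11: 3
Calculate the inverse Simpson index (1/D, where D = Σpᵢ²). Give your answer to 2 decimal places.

6.90

Total N = 2+5+23+2+18+4+6+8+10+13+3 = 94, so the proportions are 0.021277, 0.053191, 0.244681, 0.021277, 0.191489, 0.042553, 0.06383, 0.085106, 0.106383, 0.138298, 0.031915 (working shown to 6 dp, full precision carried).
D = 0.021277² + 0.053191² + 0.244681² + 0.021277² + 0.191489² + 0.042553² + 0.06383² + 0.085106² + 0.106383² + 0.138298² + 0.031915² = 0.000453 + 0.002829 + 0.059869 + 0.000453 + 0.036668 + 0.001811 + 0.004074 + 0.007243 + 0.011317 + 0.019126 + 0.001019 = 0.144862.
So 1/D = 6.9031, i.e. 6.90 to 2 decimal places.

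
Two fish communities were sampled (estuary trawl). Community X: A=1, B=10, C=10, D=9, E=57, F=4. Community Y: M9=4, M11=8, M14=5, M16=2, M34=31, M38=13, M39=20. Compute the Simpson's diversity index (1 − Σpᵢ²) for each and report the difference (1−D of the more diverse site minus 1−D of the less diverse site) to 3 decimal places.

Community X: N=91, proportions 0.01099, 0.10989, 0.10989, 0.0989, 0.62637, 0.04396, giving 1−D = 0.57167 (working shown to 5 dp, full precision carried).
Community Y: N=83, proportions 0.04819, 0.09639, 0.06024, 0.0241, 0.37349, 0.15663, 0.24096, giving 1−D = 0.76208.
Difference = |0.57167 − 0.76208| = 0.19041, i.e. 0.190 to 3 decimal places.

0.190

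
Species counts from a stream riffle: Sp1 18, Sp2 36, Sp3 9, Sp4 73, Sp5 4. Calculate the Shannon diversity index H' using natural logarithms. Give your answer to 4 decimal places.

Total N = 18+36+9+73+4 = 140, so the proportions are 0.128571, 0.257143, 0.064286, 0.521429, 0.028571 (working shown to 6 dp, full precision carried).
Each pᵢ ln pᵢ term: 0.128571×(-2.051271)=-0.263735, 0.257143×(-1.358123)=-0.349232, 0.064286×(-2.744418)=-0.176427, 0.521429×(-0.651183)=-0.339545, 0.028571×(-3.555348)=-0.101581.
Sum = -1.230520, so H' = 1.2305.

1.2305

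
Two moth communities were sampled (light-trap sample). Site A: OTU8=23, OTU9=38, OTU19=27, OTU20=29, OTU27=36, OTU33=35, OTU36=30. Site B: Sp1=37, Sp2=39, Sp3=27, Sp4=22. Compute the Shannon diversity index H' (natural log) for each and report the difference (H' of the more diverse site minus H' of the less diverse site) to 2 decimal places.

Site A: N=218, proportions 0.1055, 0.1743, 0.1239, 0.133, 0.1651, 0.1606, 0.1376, giving H' = 1.9328 (working shown to 4 dp, full precision carried).
Site B: N=125, proportions 0.296, 0.312, 0.216, 0.176, giving H' = 1.3605.
Difference = |1.9328 − 1.3605| = 0.5723, i.e. 0.57 to 2 decimal places.

0.57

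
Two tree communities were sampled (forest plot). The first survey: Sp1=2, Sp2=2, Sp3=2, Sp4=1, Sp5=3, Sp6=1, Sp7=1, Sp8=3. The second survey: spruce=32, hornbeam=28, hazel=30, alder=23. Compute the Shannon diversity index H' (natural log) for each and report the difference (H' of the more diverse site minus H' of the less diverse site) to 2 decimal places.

0.61

The first survey: N=15, proportions 0.13333, 0.13333, 0.13333, 0.06667, 0.2, 0.06667, 0.06667, 0.2, giving H' = 1.99135 (working shown to 5 dp, full precision carried).
The second survey: N=113, proportions 0.28319, 0.24779, 0.26549, 0.20354, giving H' = 1.37909.
Difference = |1.99135 − 1.37909| = 0.61226, i.e. 0.61 to 2 decimal places.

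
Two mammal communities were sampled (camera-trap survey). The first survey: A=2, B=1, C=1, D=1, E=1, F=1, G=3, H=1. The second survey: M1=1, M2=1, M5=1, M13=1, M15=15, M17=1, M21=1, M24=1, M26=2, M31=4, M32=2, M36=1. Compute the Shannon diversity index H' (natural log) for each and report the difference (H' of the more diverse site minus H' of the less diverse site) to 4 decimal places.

0.1169

The first survey: N=11, proportions 0.181818, 0.090909, 0.090909, 0.090909, 0.090909, 0.090909, 0.272727, 0.090909, giving H' = 1.972247 (working shown to 6 dp, full precision carried).
The second survey: N=31, proportions 0.032258, 0.032258, 0.032258, 0.032258, 0.483871, 0.032258, 0.032258, 0.032258, 0.064516, 0.129032, 0.064516, 0.032258, giving H' = 1.855325.
Difference = |1.972247 − 1.855325| = 0.116922, i.e. 0.1169 to 4 decimal places.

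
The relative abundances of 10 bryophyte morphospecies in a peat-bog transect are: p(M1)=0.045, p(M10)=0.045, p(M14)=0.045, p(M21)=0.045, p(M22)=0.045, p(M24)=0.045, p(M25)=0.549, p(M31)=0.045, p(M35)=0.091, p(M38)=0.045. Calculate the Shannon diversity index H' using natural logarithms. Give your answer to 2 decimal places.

Each pᵢ ln pᵢ term (working shown to 4 dp, full precision carried): 0.045×(-3.1011)=-0.1395, 0.045×(-3.1011)=-0.1395, 0.045×(-3.1011)=-0.1395, 0.045×(-3.1011)=-0.1395, 0.045×(-3.1011)=-0.1395, 0.045×(-3.1011)=-0.1395, 0.549×(-0.5997)=-0.3292, 0.045×(-3.1011)=-0.1395, 0.091×(-2.3969)=-0.2181, 0.045×(-3.1011)=-0.1395.
Sum = -1.6637, so H' = 1.66.

1.66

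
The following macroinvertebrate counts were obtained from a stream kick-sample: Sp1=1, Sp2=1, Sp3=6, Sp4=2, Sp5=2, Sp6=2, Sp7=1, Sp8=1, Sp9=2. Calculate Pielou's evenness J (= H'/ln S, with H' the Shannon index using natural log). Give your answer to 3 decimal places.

Total N = 1+1+6+2+2+2+1+1+2 = 18, so the proportions are 0.05556, 0.05556, 0.33333, 0.11111, 0.11111, 0.11111, 0.05556, 0.05556, 0.11111 (working shown to 5 dp, full precision carried).
H' = −Σ pᵢ ln pᵢ = −((-0.16058) + (-0.16058) + (-0.36620) + (-0.24414) + (-0.24414) + (-0.24414) + (-0.16058) + (-0.16058) + (-0.24414)) = 1.98505.
With S = 9 species, ln S = 2.19722, so J = 1.98505/2.19722 = 0.90344, i.e. 0.903 to 3 decimal places.

0.903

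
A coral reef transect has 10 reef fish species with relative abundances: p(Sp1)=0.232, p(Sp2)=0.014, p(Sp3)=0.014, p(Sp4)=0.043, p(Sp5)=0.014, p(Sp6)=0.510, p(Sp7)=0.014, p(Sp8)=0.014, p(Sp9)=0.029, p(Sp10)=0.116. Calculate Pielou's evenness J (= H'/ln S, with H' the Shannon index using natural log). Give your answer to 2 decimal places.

0.64

H' = −Σ pᵢ ln pᵢ = −((-0.3390) + (-0.0598) + (-0.0598) + (-0.1353) + (-0.0598) + (-0.3434) + (-0.0598) + (-0.0598) + (-0.1027) + (-0.2499)) = 1.4690 (working shown to 4 dp, full precision carried).
With S = 10 species, ln S = 2.3026, so J = 1.4690/2.3026 = 0.6380, i.e. 0.64 to 2 decimal places.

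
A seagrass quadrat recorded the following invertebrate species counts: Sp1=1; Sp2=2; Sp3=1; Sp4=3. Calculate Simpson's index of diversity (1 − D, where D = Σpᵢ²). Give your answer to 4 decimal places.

0.6939

Total N = 1+2+1+3 = 7, so the proportions are 0.142857, 0.285714, 0.142857, 0.428571 (working shown to 6 dp, full precision carried).
D = 0.142857² + 0.285714² + 0.142857² + 0.428571² = 0.020408 + 0.081633 + 0.020408 + 0.183673 = 0.306122.
So 1 − D = 0.693878, i.e. 0.6939 to 4 decimal places.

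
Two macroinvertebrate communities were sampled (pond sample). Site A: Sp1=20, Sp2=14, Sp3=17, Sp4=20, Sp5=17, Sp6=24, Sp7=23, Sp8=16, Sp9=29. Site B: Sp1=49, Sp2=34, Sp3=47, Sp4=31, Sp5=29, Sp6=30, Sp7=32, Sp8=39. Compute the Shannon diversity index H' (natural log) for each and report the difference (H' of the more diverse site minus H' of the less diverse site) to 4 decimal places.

0.1135

Site A: N=180, proportions 0.111111, 0.077778, 0.094444, 0.111111, 0.094444, 0.133333, 0.127778, 0.088889, 0.161111, giving H' = 2.173468 (working shown to 6 dp, full precision carried).
Site B: N=291, proportions 0.168385, 0.116838, 0.161512, 0.106529, 0.099656, 0.103093, 0.109966, 0.134021, giving H' = 2.060004.
Difference = |2.173468 − 2.060004| = 0.113464, i.e. 0.1135 to 4 decimal places.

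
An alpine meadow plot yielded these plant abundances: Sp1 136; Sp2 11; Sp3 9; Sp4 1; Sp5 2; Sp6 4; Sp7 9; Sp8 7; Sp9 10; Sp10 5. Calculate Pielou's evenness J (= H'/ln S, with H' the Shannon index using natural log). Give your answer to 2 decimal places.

Total N = 136+11+9+1+2+4+9+7+10+5 = 194, so the proportions are 0.701, 0.0567, 0.0464, 0.0052, 0.0103, 0.0206, 0.0464, 0.0361, 0.0515, 0.0258 (working shown to 4 dp, full precision carried).
H' = −Σ pᵢ ln pᵢ = −((-0.2490) + (-0.1627) + (-0.1425) + (-0.0272) + (-0.0472) + (-0.0800) + (-0.1425) + (-0.1199) + (-0.1528) + (-0.0943)) = 1.2180.
With S = 10 species, ln S = 2.3026, so J = 1.2180/2.3026 = 0.5290, i.e. 0.53 to 2 decimal places.

0.53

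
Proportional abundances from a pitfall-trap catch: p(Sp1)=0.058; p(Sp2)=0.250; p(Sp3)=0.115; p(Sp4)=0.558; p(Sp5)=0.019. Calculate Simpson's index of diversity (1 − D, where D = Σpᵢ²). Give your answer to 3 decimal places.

D = 0.058² + 0.25² + 0.115² + 0.558² + 0.019² = 0.00336 + 0.06250 + 0.01323 + 0.31136 + 0.00036 = 0.39081 (working shown to 5 dp, full precision carried).
So 1 − D = 0.60919, i.e. 0.609 to 3 decimal places.

0.609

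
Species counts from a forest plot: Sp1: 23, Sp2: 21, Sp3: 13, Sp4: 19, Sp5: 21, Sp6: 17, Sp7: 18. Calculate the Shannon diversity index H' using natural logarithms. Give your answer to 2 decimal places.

Total N = 23+21+13+19+21+17+18 = 132, so the proportions are 0.1742, 0.1591, 0.0985, 0.1439, 0.1591, 0.1288, 0.1364 (working shown to 4 dp, full precision carried).
Each pᵢ ln pᵢ term: 0.1742×(-1.7473)=-0.3045, 0.1591×(-1.8383)=-0.2925, 0.0985×(-2.3179)=-0.2283, 0.1439×(-1.9384)=-0.2790, 0.1591×(-1.8383)=-0.2925, 0.1288×(-2.0496)=-0.2640, 0.1364×(-1.9924)=-0.2717.
Sum = -1.9323, so H' = 1.93.

1.93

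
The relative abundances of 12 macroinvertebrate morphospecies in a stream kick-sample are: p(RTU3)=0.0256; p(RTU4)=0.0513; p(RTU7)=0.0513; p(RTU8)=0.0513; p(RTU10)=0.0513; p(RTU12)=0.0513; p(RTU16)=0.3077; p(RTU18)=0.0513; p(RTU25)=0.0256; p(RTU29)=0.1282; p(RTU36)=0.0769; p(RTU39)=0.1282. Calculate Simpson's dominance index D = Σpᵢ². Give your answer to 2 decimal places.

0.15

D = 0.0256² + 0.0513² + 0.0513² + 0.0513² + 0.0513² + 0.0513² + 0.3077² + 0.0513² + 0.0256² + 0.1282² + 0.0769² + 0.1282² = 0.0007 + 0.0026 + 0.0026 + 0.0026 + 0.0026 + 0.0026 + 0.0947 + 0.0026 + 0.0007 + 0.0164 + 0.0059 + 0.0164 = 0.1506 (working shown to 4 dp, full precision carried).
To 2 decimal places, D = 0.15.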